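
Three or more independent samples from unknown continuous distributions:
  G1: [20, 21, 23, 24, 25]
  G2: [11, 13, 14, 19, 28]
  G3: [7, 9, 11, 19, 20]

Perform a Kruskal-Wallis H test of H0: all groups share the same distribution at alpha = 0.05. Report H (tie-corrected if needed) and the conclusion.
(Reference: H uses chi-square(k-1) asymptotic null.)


Step 1: Combine all N = 15 observations and assign midranks.
sorted (value, group, rank): (7,G3,1), (9,G3,2), (11,G2,3.5), (11,G3,3.5), (13,G2,5), (14,G2,6), (19,G2,7.5), (19,G3,7.5), (20,G1,9.5), (20,G3,9.5), (21,G1,11), (23,G1,12), (24,G1,13), (25,G1,14), (28,G2,15)
Step 2: Sum ranks within each group.
R_1 = 59.5 (n_1 = 5)
R_2 = 37 (n_2 = 5)
R_3 = 23.5 (n_3 = 5)
Step 3: H = 12/(N(N+1)) * sum(R_i^2/n_i) - 3(N+1)
     = 12/(15*16) * (59.5^2/5 + 37^2/5 + 23.5^2/5) - 3*16
     = 0.050000 * 1092.3 - 48
     = 6.615000.
Step 4: Ties present; correction factor C = 1 - 18/(15^3 - 15) = 0.994643. Corrected H = 6.615000 / 0.994643 = 6.650628.
Step 5: Under H0, H ~ chi^2(2); p-value = 0.035961.
Step 6: alpha = 0.05. reject H0.

H = 6.6506, df = 2, p = 0.035961, reject H0.


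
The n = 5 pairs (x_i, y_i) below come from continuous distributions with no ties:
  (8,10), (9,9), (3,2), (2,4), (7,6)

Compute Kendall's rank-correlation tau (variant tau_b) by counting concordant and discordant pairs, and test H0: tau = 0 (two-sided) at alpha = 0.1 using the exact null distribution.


Step 1: Enumerate the 10 unordered pairs (i,j) with i<j and classify each by sign(x_j-x_i) * sign(y_j-y_i).
  (1,2):dx=+1,dy=-1->D; (1,3):dx=-5,dy=-8->C; (1,4):dx=-6,dy=-6->C; (1,5):dx=-1,dy=-4->C
  (2,3):dx=-6,dy=-7->C; (2,4):dx=-7,dy=-5->C; (2,5):dx=-2,dy=-3->C; (3,4):dx=-1,dy=+2->D
  (3,5):dx=+4,dy=+4->C; (4,5):dx=+5,dy=+2->C
Step 2: C = 8, D = 2, total pairs = 10.
Step 3: tau = (C - D)/(n(n-1)/2) = (8 - 2)/10 = 0.600000.
Step 4: Exact two-sided p-value (enumerate n! = 120 permutations of y under H0): p = 0.233333.
Step 5: alpha = 0.1. fail to reject H0.

tau_b = 0.6000 (C=8, D=2), p = 0.233333, fail to reject H0.


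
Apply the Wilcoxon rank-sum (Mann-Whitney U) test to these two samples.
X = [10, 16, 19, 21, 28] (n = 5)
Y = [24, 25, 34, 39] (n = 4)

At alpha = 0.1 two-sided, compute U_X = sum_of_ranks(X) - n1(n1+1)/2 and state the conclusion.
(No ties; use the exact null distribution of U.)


Step 1: Combine and sort all 9 observations; assign midranks.
sorted (value, group): (10,X), (16,X), (19,X), (21,X), (24,Y), (25,Y), (28,X), (34,Y), (39,Y)
ranks: 10->1, 16->2, 19->3, 21->4, 24->5, 25->6, 28->7, 34->8, 39->9
Step 2: Rank sum for X: R1 = 1 + 2 + 3 + 4 + 7 = 17.
Step 3: U_X = R1 - n1(n1+1)/2 = 17 - 5*6/2 = 17 - 15 = 2.
       U_Y = n1*n2 - U_X = 20 - 2 = 18.
Step 4: No ties, so the exact null distribution of U (based on enumerating the C(9,5) = 126 equally likely rank assignments) gives the two-sided p-value.
Step 5: p-value = 0.063492; compare to alpha = 0.1. reject H0.

U_X = 2, p = 0.063492, reject H0 at alpha = 0.1.


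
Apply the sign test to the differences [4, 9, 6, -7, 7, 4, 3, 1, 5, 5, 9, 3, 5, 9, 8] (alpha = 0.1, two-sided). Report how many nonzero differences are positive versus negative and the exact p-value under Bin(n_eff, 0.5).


Step 1: Discard zero differences. Original n = 15; n_eff = number of nonzero differences = 15.
Nonzero differences (with sign): +4, +9, +6, -7, +7, +4, +3, +1, +5, +5, +9, +3, +5, +9, +8
Step 2: Count signs: positive = 14, negative = 1.
Step 3: Under H0: P(positive) = 0.5, so the number of positives S ~ Bin(15, 0.5).
Step 4: Two-sided exact p-value = sum of Bin(15,0.5) probabilities at or below the observed probability = 0.000977.
Step 5: alpha = 0.1. reject H0.

n_eff = 15, pos = 14, neg = 1, p = 0.000977, reject H0.


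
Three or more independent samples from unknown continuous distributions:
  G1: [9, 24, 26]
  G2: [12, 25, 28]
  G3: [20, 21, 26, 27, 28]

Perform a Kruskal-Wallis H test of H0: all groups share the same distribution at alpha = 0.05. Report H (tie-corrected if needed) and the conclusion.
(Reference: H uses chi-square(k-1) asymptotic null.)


Step 1: Combine all N = 11 observations and assign midranks.
sorted (value, group, rank): (9,G1,1), (12,G2,2), (20,G3,3), (21,G3,4), (24,G1,5), (25,G2,6), (26,G1,7.5), (26,G3,7.5), (27,G3,9), (28,G2,10.5), (28,G3,10.5)
Step 2: Sum ranks within each group.
R_1 = 13.5 (n_1 = 3)
R_2 = 18.5 (n_2 = 3)
R_3 = 34 (n_3 = 5)
Step 3: H = 12/(N(N+1)) * sum(R_i^2/n_i) - 3(N+1)
     = 12/(11*12) * (13.5^2/3 + 18.5^2/3 + 34^2/5) - 3*12
     = 0.090909 * 406.033 - 36
     = 0.912121.
Step 4: Ties present; correction factor C = 1 - 12/(11^3 - 11) = 0.990909. Corrected H = 0.912121 / 0.990909 = 0.920489.
Step 5: Under H0, H ~ chi^2(2); p-value = 0.631129.
Step 6: alpha = 0.05. fail to reject H0.

H = 0.9205, df = 2, p = 0.631129, fail to reject H0.


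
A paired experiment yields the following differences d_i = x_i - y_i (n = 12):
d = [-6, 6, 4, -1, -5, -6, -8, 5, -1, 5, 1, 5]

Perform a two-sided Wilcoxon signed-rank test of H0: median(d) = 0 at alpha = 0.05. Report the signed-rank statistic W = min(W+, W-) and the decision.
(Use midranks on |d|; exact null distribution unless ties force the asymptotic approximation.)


Step 1: Drop any zero differences (none here) and take |d_i|.
|d| = [6, 6, 4, 1, 5, 6, 8, 5, 1, 5, 1, 5]
Step 2: Midrank |d_i| (ties get averaged ranks).
ranks: |6|->10, |6|->10, |4|->4, |1|->2, |5|->6.5, |6|->10, |8|->12, |5|->6.5, |1|->2, |5|->6.5, |1|->2, |5|->6.5
Step 3: Attach original signs; sum ranks with positive sign and with negative sign.
W+ = 10 + 4 + 6.5 + 6.5 + 2 + 6.5 = 35.5
W- = 10 + 2 + 6.5 + 10 + 12 + 2 = 42.5
(Check: W+ + W- = 78 should equal n(n+1)/2 = 78.)
Step 4: Test statistic W = min(W+, W-) = 35.5.
Step 5: Ties in |d|, so use the tie-corrected normal approximation.
        E[W] = n(n+1)/4 = 12*13/4 = 39.
        Tie groups: |d|=1 (t=3), |d|=5 (t=4), |d|=6 (t=3); sum(t^3 - t) = 108.
        Var[W] = n(n+1)(2n+1)/24 - sum(t^3-t)/48 = 3900/24 - 108/48 = 160.25.
        z = (W - E[W]) / sqrt(Var[W]) = (35.5 - 39) / 12.6590 = -0.2765.
        Two-sided p = 2*Phi(z) = 0.782177.
Step 6: alpha = 0.05. fail to reject H0.

W+ = 35.5, W- = 42.5, W = min = 35.5, p = 0.782177, fail to reject H0.


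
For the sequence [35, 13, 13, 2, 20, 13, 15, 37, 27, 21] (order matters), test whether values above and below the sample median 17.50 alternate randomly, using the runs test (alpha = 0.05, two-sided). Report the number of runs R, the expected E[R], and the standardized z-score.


Step 1: Compute median = 17.50; label A = above, B = below.
Labels in order: ABBBABBAAA  (n_A = 5, n_B = 5)
Step 2: Count runs R = 5.
Step 3: Under H0 (random ordering), E[R] = 2*n_A*n_B/(n_A+n_B) + 1 = 2*5*5/10 + 1 = 6.0000.
        Var[R] = 2*n_A*n_B*(2*n_A*n_B - n_A - n_B) / ((n_A+n_B)^2 * (n_A+n_B-1)) = 2000/900 = 2.2222.
        SD[R] = 1.4907.
Step 4: Continuity-corrected z = (R + 0.5 - E[R]) / SD[R] = (5 + 0.5 - 6.0000) / 1.4907 = -0.3354.
Step 5: Two-sided p-value via normal approximation = 2*(1 - Phi(|z|)) = 0.737316.
Step 6: alpha = 0.05. fail to reject H0.

R = 5, z = -0.3354, p = 0.737316, fail to reject H0.


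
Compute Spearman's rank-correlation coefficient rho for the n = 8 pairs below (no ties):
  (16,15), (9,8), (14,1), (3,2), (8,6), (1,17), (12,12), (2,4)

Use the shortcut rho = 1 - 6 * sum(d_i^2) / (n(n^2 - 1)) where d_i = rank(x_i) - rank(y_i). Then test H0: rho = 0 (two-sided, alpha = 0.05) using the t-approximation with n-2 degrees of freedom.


Step 1: Rank x and y separately (midranks; no ties here).
rank(x): 16->8, 9->5, 14->7, 3->3, 8->4, 1->1, 12->6, 2->2
rank(y): 15->7, 8->5, 1->1, 2->2, 6->4, 17->8, 12->6, 4->3
Step 2: d_i = R_x(i) - R_y(i); compute d_i^2.
  (8-7)^2=1, (5-5)^2=0, (7-1)^2=36, (3-2)^2=1, (4-4)^2=0, (1-8)^2=49, (6-6)^2=0, (2-3)^2=1
sum(d^2) = 88.
Step 3: rho = 1 - 6*88 / (8*(8^2 - 1)) = 1 - 528/504 = -0.047619.
Step 4: Under H0, t = rho * sqrt((n-2)/(1-rho^2)) = -0.1168 ~ t(6).
Step 5: Two-sided p-value from the t-distribution with 6 df = 0.910849.
Step 6: alpha = 0.05. fail to reject H0.

rho = -0.0476, p = 0.910849, fail to reject H0 at alpha = 0.05.


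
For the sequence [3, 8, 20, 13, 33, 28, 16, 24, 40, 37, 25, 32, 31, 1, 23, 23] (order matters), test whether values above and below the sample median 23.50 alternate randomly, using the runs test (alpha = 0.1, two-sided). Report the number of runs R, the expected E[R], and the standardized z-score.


Step 1: Compute median = 23.50; label A = above, B = below.
Labels in order: BBBBAABAAAAAABBB  (n_A = 8, n_B = 8)
Step 2: Count runs R = 5.
Step 3: Under H0 (random ordering), E[R] = 2*n_A*n_B/(n_A+n_B) + 1 = 2*8*8/16 + 1 = 9.0000.
        Var[R] = 2*n_A*n_B*(2*n_A*n_B - n_A - n_B) / ((n_A+n_B)^2 * (n_A+n_B-1)) = 14336/3840 = 3.7333.
        SD[R] = 1.9322.
Step 4: Continuity-corrected z = (R + 0.5 - E[R]) / SD[R] = (5 + 0.5 - 9.0000) / 1.9322 = -1.8114.
Step 5: Two-sided p-value via normal approximation = 2*(1 - Phi(|z|)) = 0.070076.
Step 6: alpha = 0.1. reject H0.

R = 5, z = -1.8114, p = 0.070076, reject H0.


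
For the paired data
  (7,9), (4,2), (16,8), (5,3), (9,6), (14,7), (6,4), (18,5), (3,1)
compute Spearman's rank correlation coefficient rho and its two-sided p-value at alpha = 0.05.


Step 1: Rank x and y separately (midranks; no ties here).
rank(x): 7->5, 4->2, 16->8, 5->3, 9->6, 14->7, 6->4, 18->9, 3->1
rank(y): 9->9, 2->2, 8->8, 3->3, 6->6, 7->7, 4->4, 5->5, 1->1
Step 2: d_i = R_x(i) - R_y(i); compute d_i^2.
  (5-9)^2=16, (2-2)^2=0, (8-8)^2=0, (3-3)^2=0, (6-6)^2=0, (7-7)^2=0, (4-4)^2=0, (9-5)^2=16, (1-1)^2=0
sum(d^2) = 32.
Step 3: rho = 1 - 6*32 / (9*(9^2 - 1)) = 1 - 192/720 = 0.733333.
Step 4: Under H0, t = rho * sqrt((n-2)/(1-rho^2)) = 2.8538 ~ t(7).
Step 5: Two-sided p-value from the t-distribution with 7 df = 0.024554.
Step 6: alpha = 0.05. reject H0.

rho = 0.7333, p = 0.024554, reject H0 at alpha = 0.05.


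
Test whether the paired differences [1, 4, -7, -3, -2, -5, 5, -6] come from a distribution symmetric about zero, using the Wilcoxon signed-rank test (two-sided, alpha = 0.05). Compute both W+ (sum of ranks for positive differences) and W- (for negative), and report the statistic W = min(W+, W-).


Step 1: Drop any zero differences (none here) and take |d_i|.
|d| = [1, 4, 7, 3, 2, 5, 5, 6]
Step 2: Midrank |d_i| (ties get averaged ranks).
ranks: |1|->1, |4|->4, |7|->8, |3|->3, |2|->2, |5|->5.5, |5|->5.5, |6|->7
Step 3: Attach original signs; sum ranks with positive sign and with negative sign.
W+ = 1 + 4 + 5.5 = 10.5
W- = 8 + 3 + 2 + 5.5 + 7 = 25.5
(Check: W+ + W- = 36 should equal n(n+1)/2 = 36.)
Step 4: Test statistic W = min(W+, W-) = 10.5.
Step 5: Ties in |d|, so use the tie-corrected normal approximation.
        E[W] = n(n+1)/4 = 8*9/4 = 18.
        Tie groups: |d|=5 (t=2); sum(t^3 - t) = 6.
        Var[W] = n(n+1)(2n+1)/24 - sum(t^3-t)/48 = 1224/24 - 6/48 = 50.875.
        z = (W - E[W]) / sqrt(Var[W]) = (10.5 - 18) / 7.1327 = -1.0515.
        Two-sided p = 2*Phi(z) = 0.293029.
Step 6: alpha = 0.05. fail to reject H0.

W+ = 10.5, W- = 25.5, W = min = 10.5, p = 0.293029, fail to reject H0.


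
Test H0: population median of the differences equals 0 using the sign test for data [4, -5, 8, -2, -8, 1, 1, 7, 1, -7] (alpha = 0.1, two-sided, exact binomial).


Step 1: Discard zero differences. Original n = 10; n_eff = number of nonzero differences = 10.
Nonzero differences (with sign): +4, -5, +8, -2, -8, +1, +1, +7, +1, -7
Step 2: Count signs: positive = 6, negative = 4.
Step 3: Under H0: P(positive) = 0.5, so the number of positives S ~ Bin(10, 0.5).
Step 4: Two-sided exact p-value = sum of Bin(10,0.5) probabilities at or below the observed probability = 0.753906.
Step 5: alpha = 0.1. fail to reject H0.

n_eff = 10, pos = 6, neg = 4, p = 0.753906, fail to reject H0.


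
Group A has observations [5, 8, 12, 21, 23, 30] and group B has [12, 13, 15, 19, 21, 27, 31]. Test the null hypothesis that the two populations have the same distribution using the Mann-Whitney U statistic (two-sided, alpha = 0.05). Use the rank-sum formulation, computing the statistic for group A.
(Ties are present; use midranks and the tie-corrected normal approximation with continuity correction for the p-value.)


Step 1: Combine and sort all 13 observations; assign midranks.
sorted (value, group): (5,X), (8,X), (12,X), (12,Y), (13,Y), (15,Y), (19,Y), (21,X), (21,Y), (23,X), (27,Y), (30,X), (31,Y)
ranks: 5->1, 8->2, 12->3.5, 12->3.5, 13->5, 15->6, 19->7, 21->8.5, 21->8.5, 23->10, 27->11, 30->12, 31->13
Step 2: Rank sum for X: R1 = 1 + 2 + 3.5 + 8.5 + 10 + 12 = 37.
Step 3: U_X = R1 - n1(n1+1)/2 = 37 - 6*7/2 = 37 - 21 = 16.
       U_Y = n1*n2 - U_X = 42 - 16 = 26.
Step 4: Ties are present, so use the tie-corrected normal approximation (with continuity correction) for the p-value.
Step 5: p-value = 0.519167; compare to alpha = 0.05. fail to reject H0.

U_X = 16, p = 0.519167, fail to reject H0 at alpha = 0.05.


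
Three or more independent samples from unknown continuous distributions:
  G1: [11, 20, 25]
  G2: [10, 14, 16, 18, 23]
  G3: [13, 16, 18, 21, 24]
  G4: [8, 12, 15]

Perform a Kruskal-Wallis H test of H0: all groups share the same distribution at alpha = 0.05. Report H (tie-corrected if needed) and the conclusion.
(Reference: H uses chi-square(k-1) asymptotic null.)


Step 1: Combine all N = 16 observations and assign midranks.
sorted (value, group, rank): (8,G4,1), (10,G2,2), (11,G1,3), (12,G4,4), (13,G3,5), (14,G2,6), (15,G4,7), (16,G2,8.5), (16,G3,8.5), (18,G2,10.5), (18,G3,10.5), (20,G1,12), (21,G3,13), (23,G2,14), (24,G3,15), (25,G1,16)
Step 2: Sum ranks within each group.
R_1 = 31 (n_1 = 3)
R_2 = 41 (n_2 = 5)
R_3 = 52 (n_3 = 5)
R_4 = 12 (n_4 = 3)
Step 3: H = 12/(N(N+1)) * sum(R_i^2/n_i) - 3(N+1)
     = 12/(16*17) * (31^2/3 + 41^2/5 + 52^2/5 + 12^2/3) - 3*17
     = 0.044118 * 1245.33 - 51
     = 3.941176.
Step 4: Ties present; correction factor C = 1 - 12/(16^3 - 16) = 0.997059. Corrected H = 3.941176 / 0.997059 = 3.952802.
Step 5: Under H0, H ~ chi^2(3); p-value = 0.266606.
Step 6: alpha = 0.05. fail to reject H0.

H = 3.9528, df = 3, p = 0.266606, fail to reject H0.


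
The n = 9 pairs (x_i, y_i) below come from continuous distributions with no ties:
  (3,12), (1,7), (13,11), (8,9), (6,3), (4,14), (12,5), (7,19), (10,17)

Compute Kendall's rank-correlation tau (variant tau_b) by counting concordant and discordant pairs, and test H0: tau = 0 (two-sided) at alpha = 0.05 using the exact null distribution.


Step 1: Enumerate the 36 unordered pairs (i,j) with i<j and classify each by sign(x_j-x_i) * sign(y_j-y_i).
  (1,2):dx=-2,dy=-5->C; (1,3):dx=+10,dy=-1->D; (1,4):dx=+5,dy=-3->D; (1,5):dx=+3,dy=-9->D
  (1,6):dx=+1,dy=+2->C; (1,7):dx=+9,dy=-7->D; (1,8):dx=+4,dy=+7->C; (1,9):dx=+7,dy=+5->C
  (2,3):dx=+12,dy=+4->C; (2,4):dx=+7,dy=+2->C; (2,5):dx=+5,dy=-4->D; (2,6):dx=+3,dy=+7->C
  (2,7):dx=+11,dy=-2->D; (2,8):dx=+6,dy=+12->C; (2,9):dx=+9,dy=+10->C; (3,4):dx=-5,dy=-2->C
  (3,5):dx=-7,dy=-8->C; (3,6):dx=-9,dy=+3->D; (3,7):dx=-1,dy=-6->C; (3,8):dx=-6,dy=+8->D
  (3,9):dx=-3,dy=+6->D; (4,5):dx=-2,dy=-6->C; (4,6):dx=-4,dy=+5->D; (4,7):dx=+4,dy=-4->D
  (4,8):dx=-1,dy=+10->D; (4,9):dx=+2,dy=+8->C; (5,6):dx=-2,dy=+11->D; (5,7):dx=+6,dy=+2->C
  (5,8):dx=+1,dy=+16->C; (5,9):dx=+4,dy=+14->C; (6,7):dx=+8,dy=-9->D; (6,8):dx=+3,dy=+5->C
  (6,9):dx=+6,dy=+3->C; (7,8):dx=-5,dy=+14->D; (7,9):dx=-2,dy=+12->D; (8,9):dx=+3,dy=-2->D
Step 2: C = 19, D = 17, total pairs = 36.
Step 3: tau = (C - D)/(n(n-1)/2) = (19 - 17)/36 = 0.055556.
Step 4: Exact two-sided p-value (enumerate n! = 362880 permutations of y under H0): p = 0.919455.
Step 5: alpha = 0.05. fail to reject H0.

tau_b = 0.0556 (C=19, D=17), p = 0.919455, fail to reject H0.


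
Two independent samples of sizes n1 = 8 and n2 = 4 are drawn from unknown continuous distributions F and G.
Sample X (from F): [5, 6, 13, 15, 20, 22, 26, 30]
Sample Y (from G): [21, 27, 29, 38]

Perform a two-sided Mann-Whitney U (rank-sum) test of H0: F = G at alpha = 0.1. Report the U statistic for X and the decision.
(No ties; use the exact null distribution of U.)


Step 1: Combine and sort all 12 observations; assign midranks.
sorted (value, group): (5,X), (6,X), (13,X), (15,X), (20,X), (21,Y), (22,X), (26,X), (27,Y), (29,Y), (30,X), (38,Y)
ranks: 5->1, 6->2, 13->3, 15->4, 20->5, 21->6, 22->7, 26->8, 27->9, 29->10, 30->11, 38->12
Step 2: Rank sum for X: R1 = 1 + 2 + 3 + 4 + 5 + 7 + 8 + 11 = 41.
Step 3: U_X = R1 - n1(n1+1)/2 = 41 - 8*9/2 = 41 - 36 = 5.
       U_Y = n1*n2 - U_X = 32 - 5 = 27.
Step 4: No ties, so the exact null distribution of U (based on enumerating the C(12,8) = 495 equally likely rank assignments) gives the two-sided p-value.
Step 5: p-value = 0.072727; compare to alpha = 0.1. reject H0.

U_X = 5, p = 0.072727, reject H0 at alpha = 0.1.


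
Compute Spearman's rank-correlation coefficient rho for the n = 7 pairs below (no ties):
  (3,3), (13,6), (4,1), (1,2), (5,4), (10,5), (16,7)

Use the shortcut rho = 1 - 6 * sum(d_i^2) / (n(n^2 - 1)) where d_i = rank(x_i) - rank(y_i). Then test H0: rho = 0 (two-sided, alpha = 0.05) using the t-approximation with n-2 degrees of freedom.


Step 1: Rank x and y separately (midranks; no ties here).
rank(x): 3->2, 13->6, 4->3, 1->1, 5->4, 10->5, 16->7
rank(y): 3->3, 6->6, 1->1, 2->2, 4->4, 5->5, 7->7
Step 2: d_i = R_x(i) - R_y(i); compute d_i^2.
  (2-3)^2=1, (6-6)^2=0, (3-1)^2=4, (1-2)^2=1, (4-4)^2=0, (5-5)^2=0, (7-7)^2=0
sum(d^2) = 6.
Step 3: rho = 1 - 6*6 / (7*(7^2 - 1)) = 1 - 36/336 = 0.892857.
Step 4: Under H0, t = rho * sqrt((n-2)/(1-rho^2)) = 4.4333 ~ t(5).
Step 5: Two-sided p-value from the t-distribution with 5 df = 0.006807.
Step 6: alpha = 0.05. reject H0.

rho = 0.8929, p = 0.006807, reject H0 at alpha = 0.05.


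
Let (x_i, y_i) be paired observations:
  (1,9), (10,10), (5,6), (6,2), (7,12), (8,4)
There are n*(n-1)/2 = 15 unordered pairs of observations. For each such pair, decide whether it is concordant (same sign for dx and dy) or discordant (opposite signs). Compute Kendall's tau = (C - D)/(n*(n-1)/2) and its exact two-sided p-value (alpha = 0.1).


Step 1: Enumerate the 15 unordered pairs (i,j) with i<j and classify each by sign(x_j-x_i) * sign(y_j-y_i).
  (1,2):dx=+9,dy=+1->C; (1,3):dx=+4,dy=-3->D; (1,4):dx=+5,dy=-7->D; (1,5):dx=+6,dy=+3->C
  (1,6):dx=+7,dy=-5->D; (2,3):dx=-5,dy=-4->C; (2,4):dx=-4,dy=-8->C; (2,5):dx=-3,dy=+2->D
  (2,6):dx=-2,dy=-6->C; (3,4):dx=+1,dy=-4->D; (3,5):dx=+2,dy=+6->C; (3,6):dx=+3,dy=-2->D
  (4,5):dx=+1,dy=+10->C; (4,6):dx=+2,dy=+2->C; (5,6):dx=+1,dy=-8->D
Step 2: C = 8, D = 7, total pairs = 15.
Step 3: tau = (C - D)/(n(n-1)/2) = (8 - 7)/15 = 0.066667.
Step 4: Exact two-sided p-value (enumerate n! = 720 permutations of y under H0): p = 1.000000.
Step 5: alpha = 0.1. fail to reject H0.

tau_b = 0.0667 (C=8, D=7), p = 1.000000, fail to reject H0.


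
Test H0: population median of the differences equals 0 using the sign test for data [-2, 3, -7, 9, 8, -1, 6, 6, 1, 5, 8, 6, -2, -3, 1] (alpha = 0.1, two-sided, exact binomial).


Step 1: Discard zero differences. Original n = 15; n_eff = number of nonzero differences = 15.
Nonzero differences (with sign): -2, +3, -7, +9, +8, -1, +6, +6, +1, +5, +8, +6, -2, -3, +1
Step 2: Count signs: positive = 10, negative = 5.
Step 3: Under H0: P(positive) = 0.5, so the number of positives S ~ Bin(15, 0.5).
Step 4: Two-sided exact p-value = sum of Bin(15,0.5) probabilities at or below the observed probability = 0.301758.
Step 5: alpha = 0.1. fail to reject H0.

n_eff = 15, pos = 10, neg = 5, p = 0.301758, fail to reject H0.


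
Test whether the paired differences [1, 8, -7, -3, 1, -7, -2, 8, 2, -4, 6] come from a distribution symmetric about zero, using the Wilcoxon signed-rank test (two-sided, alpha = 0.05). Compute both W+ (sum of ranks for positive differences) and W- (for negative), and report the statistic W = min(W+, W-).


Step 1: Drop any zero differences (none here) and take |d_i|.
|d| = [1, 8, 7, 3, 1, 7, 2, 8, 2, 4, 6]
Step 2: Midrank |d_i| (ties get averaged ranks).
ranks: |1|->1.5, |8|->10.5, |7|->8.5, |3|->5, |1|->1.5, |7|->8.5, |2|->3.5, |8|->10.5, |2|->3.5, |4|->6, |6|->7
Step 3: Attach original signs; sum ranks with positive sign and with negative sign.
W+ = 1.5 + 10.5 + 1.5 + 10.5 + 3.5 + 7 = 34.5
W- = 8.5 + 5 + 8.5 + 3.5 + 6 = 31.5
(Check: W+ + W- = 66 should equal n(n+1)/2 = 66.)
Step 4: Test statistic W = min(W+, W-) = 31.5.
Step 5: Ties in |d|, so use the tie-corrected normal approximation.
        E[W] = n(n+1)/4 = 11*12/4 = 33.
        Tie groups: |d|=1 (t=2), |d|=2 (t=2), |d|=7 (t=2), |d|=8 (t=2); sum(t^3 - t) = 24.
        Var[W] = n(n+1)(2n+1)/24 - sum(t^3-t)/48 = 3036/24 - 24/48 = 126.
        z = (W - E[W]) / sqrt(Var[W]) = (31.5 - 33) / 11.2250 = -0.1336.
        Two-sided p = 2*Phi(z) = 0.893695.
Step 6: alpha = 0.05. fail to reject H0.

W+ = 34.5, W- = 31.5, W = min = 31.5, p = 0.893695, fail to reject H0.


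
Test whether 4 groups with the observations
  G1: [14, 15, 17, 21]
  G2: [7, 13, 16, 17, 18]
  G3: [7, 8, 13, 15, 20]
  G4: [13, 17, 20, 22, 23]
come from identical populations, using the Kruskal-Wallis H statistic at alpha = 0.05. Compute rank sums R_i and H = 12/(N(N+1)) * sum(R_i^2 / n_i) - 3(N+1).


Step 1: Combine all N = 19 observations and assign midranks.
sorted (value, group, rank): (7,G2,1.5), (7,G3,1.5), (8,G3,3), (13,G2,5), (13,G3,5), (13,G4,5), (14,G1,7), (15,G1,8.5), (15,G3,8.5), (16,G2,10), (17,G1,12), (17,G2,12), (17,G4,12), (18,G2,14), (20,G3,15.5), (20,G4,15.5), (21,G1,17), (22,G4,18), (23,G4,19)
Step 2: Sum ranks within each group.
R_1 = 44.5 (n_1 = 4)
R_2 = 42.5 (n_2 = 5)
R_3 = 33.5 (n_3 = 5)
R_4 = 69.5 (n_4 = 5)
Step 3: H = 12/(N(N+1)) * sum(R_i^2/n_i) - 3(N+1)
     = 12/(19*20) * (44.5^2/4 + 42.5^2/5 + 33.5^2/5 + 69.5^2/5) - 3*20
     = 0.031579 * 2046.81 - 60
     = 4.636184.
Step 4: Ties present; correction factor C = 1 - 66/(19^3 - 19) = 0.990351. Corrected H = 4.636184 / 0.990351 = 4.681355.
Step 5: Under H0, H ~ chi^2(3); p-value = 0.196673.
Step 6: alpha = 0.05. fail to reject H0.

H = 4.6814, df = 3, p = 0.196673, fail to reject H0.


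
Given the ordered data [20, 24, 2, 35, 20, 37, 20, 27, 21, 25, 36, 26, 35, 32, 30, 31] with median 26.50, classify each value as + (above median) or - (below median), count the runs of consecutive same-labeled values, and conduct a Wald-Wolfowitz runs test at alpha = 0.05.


Step 1: Compute median = 26.50; label A = above, B = below.
Labels in order: BBBABABABBABAAAA  (n_A = 8, n_B = 8)
Step 2: Count runs R = 10.
Step 3: Under H0 (random ordering), E[R] = 2*n_A*n_B/(n_A+n_B) + 1 = 2*8*8/16 + 1 = 9.0000.
        Var[R] = 2*n_A*n_B*(2*n_A*n_B - n_A - n_B) / ((n_A+n_B)^2 * (n_A+n_B-1)) = 14336/3840 = 3.7333.
        SD[R] = 1.9322.
Step 4: Continuity-corrected z = (R - 0.5 - E[R]) / SD[R] = (10 - 0.5 - 9.0000) / 1.9322 = 0.2588.
Step 5: Two-sided p-value via normal approximation = 2*(1 - Phi(|z|)) = 0.795809.
Step 6: alpha = 0.05. fail to reject H0.

R = 10, z = 0.2588, p = 0.795809, fail to reject H0.


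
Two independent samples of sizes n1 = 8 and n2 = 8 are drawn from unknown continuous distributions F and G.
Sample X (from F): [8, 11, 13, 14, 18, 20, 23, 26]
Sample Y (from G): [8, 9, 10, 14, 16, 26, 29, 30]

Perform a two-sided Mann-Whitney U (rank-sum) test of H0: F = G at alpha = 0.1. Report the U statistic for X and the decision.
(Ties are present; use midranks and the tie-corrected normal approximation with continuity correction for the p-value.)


Step 1: Combine and sort all 16 observations; assign midranks.
sorted (value, group): (8,X), (8,Y), (9,Y), (10,Y), (11,X), (13,X), (14,X), (14,Y), (16,Y), (18,X), (20,X), (23,X), (26,X), (26,Y), (29,Y), (30,Y)
ranks: 8->1.5, 8->1.5, 9->3, 10->4, 11->5, 13->6, 14->7.5, 14->7.5, 16->9, 18->10, 20->11, 23->12, 26->13.5, 26->13.5, 29->15, 30->16
Step 2: Rank sum for X: R1 = 1.5 + 5 + 6 + 7.5 + 10 + 11 + 12 + 13.5 = 66.5.
Step 3: U_X = R1 - n1(n1+1)/2 = 66.5 - 8*9/2 = 66.5 - 36 = 30.5.
       U_Y = n1*n2 - U_X = 64 - 30.5 = 33.5.
Step 4: Ties are present, so use the tie-corrected normal approximation (with continuity correction) for the p-value.
Step 5: p-value = 0.916175; compare to alpha = 0.1. fail to reject H0.

U_X = 30.5, p = 0.916175, fail to reject H0 at alpha = 0.1.


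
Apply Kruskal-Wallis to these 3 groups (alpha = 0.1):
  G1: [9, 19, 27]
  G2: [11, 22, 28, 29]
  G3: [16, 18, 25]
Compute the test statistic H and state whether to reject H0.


Step 1: Combine all N = 10 observations and assign midranks.
sorted (value, group, rank): (9,G1,1), (11,G2,2), (16,G3,3), (18,G3,4), (19,G1,5), (22,G2,6), (25,G3,7), (27,G1,8), (28,G2,9), (29,G2,10)
Step 2: Sum ranks within each group.
R_1 = 14 (n_1 = 3)
R_2 = 27 (n_2 = 4)
R_3 = 14 (n_3 = 3)
Step 3: H = 12/(N(N+1)) * sum(R_i^2/n_i) - 3(N+1)
     = 12/(10*11) * (14^2/3 + 27^2/4 + 14^2/3) - 3*11
     = 0.109091 * 312.917 - 33
     = 1.136364.
Step 4: No ties, so H is used without correction.
Step 5: Under H0, H ~ chi^2(2); p-value = 0.566555.
Step 6: alpha = 0.1. fail to reject H0.

H = 1.1364, df = 2, p = 0.566555, fail to reject H0.


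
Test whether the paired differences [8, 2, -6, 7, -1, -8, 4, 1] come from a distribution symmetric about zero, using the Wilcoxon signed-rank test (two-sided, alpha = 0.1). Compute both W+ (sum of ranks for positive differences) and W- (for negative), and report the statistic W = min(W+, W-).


Step 1: Drop any zero differences (none here) and take |d_i|.
|d| = [8, 2, 6, 7, 1, 8, 4, 1]
Step 2: Midrank |d_i| (ties get averaged ranks).
ranks: |8|->7.5, |2|->3, |6|->5, |7|->6, |1|->1.5, |8|->7.5, |4|->4, |1|->1.5
Step 3: Attach original signs; sum ranks with positive sign and with negative sign.
W+ = 7.5 + 3 + 6 + 4 + 1.5 = 22
W- = 5 + 1.5 + 7.5 = 14
(Check: W+ + W- = 36 should equal n(n+1)/2 = 36.)
Step 4: Test statistic W = min(W+, W-) = 14.
Step 5: Ties in |d|, so use the tie-corrected normal approximation.
        E[W] = n(n+1)/4 = 8*9/4 = 18.
        Tie groups: |d|=1 (t=2), |d|=8 (t=2); sum(t^3 - t) = 12.
        Var[W] = n(n+1)(2n+1)/24 - sum(t^3-t)/48 = 1224/24 - 12/48 = 50.75.
        z = (W - E[W]) / sqrt(Var[W]) = (14 - 18) / 7.1239 = -0.5615.
        Two-sided p = 2*Phi(z) = 0.574464.
Step 6: alpha = 0.1. fail to reject H0.

W+ = 22, W- = 14, W = min = 14, p = 0.574464, fail to reject H0.


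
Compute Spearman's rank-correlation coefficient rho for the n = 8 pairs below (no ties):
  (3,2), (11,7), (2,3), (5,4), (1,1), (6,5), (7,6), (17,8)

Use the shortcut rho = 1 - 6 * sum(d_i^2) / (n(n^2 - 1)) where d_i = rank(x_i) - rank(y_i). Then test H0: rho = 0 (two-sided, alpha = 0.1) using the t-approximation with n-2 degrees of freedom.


Step 1: Rank x and y separately (midranks; no ties here).
rank(x): 3->3, 11->7, 2->2, 5->4, 1->1, 6->5, 7->6, 17->8
rank(y): 2->2, 7->7, 3->3, 4->4, 1->1, 5->5, 6->6, 8->8
Step 2: d_i = R_x(i) - R_y(i); compute d_i^2.
  (3-2)^2=1, (7-7)^2=0, (2-3)^2=1, (4-4)^2=0, (1-1)^2=0, (5-5)^2=0, (6-6)^2=0, (8-8)^2=0
sum(d^2) = 2.
Step 3: rho = 1 - 6*2 / (8*(8^2 - 1)) = 1 - 12/504 = 0.976190.
Step 4: Under H0, t = rho * sqrt((n-2)/(1-rho^2)) = 11.0235 ~ t(6).
Step 5: Two-sided p-value from the t-distribution with 6 df = 0.000033.
Step 6: alpha = 0.1. reject H0.

rho = 0.9762, p = 0.000033, reject H0 at alpha = 0.1.


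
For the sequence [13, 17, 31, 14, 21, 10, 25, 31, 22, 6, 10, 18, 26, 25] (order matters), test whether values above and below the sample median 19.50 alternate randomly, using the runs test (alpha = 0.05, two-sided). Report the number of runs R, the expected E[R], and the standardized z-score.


Step 1: Compute median = 19.50; label A = above, B = below.
Labels in order: BBABABAAABBBAA  (n_A = 7, n_B = 7)
Step 2: Count runs R = 8.
Step 3: Under H0 (random ordering), E[R] = 2*n_A*n_B/(n_A+n_B) + 1 = 2*7*7/14 + 1 = 8.0000.
        Var[R] = 2*n_A*n_B*(2*n_A*n_B - n_A - n_B) / ((n_A+n_B)^2 * (n_A+n_B-1)) = 8232/2548 = 3.2308.
        SD[R] = 1.7974.
Step 4: R = E[R], so z = 0 with no continuity correction.
Step 5: Two-sided p-value via normal approximation = 2*(1 - Phi(|z|)) = 1.000000.
Step 6: alpha = 0.05. fail to reject H0.

R = 8, z = 0.0000, p = 1.000000, fail to reject H0.


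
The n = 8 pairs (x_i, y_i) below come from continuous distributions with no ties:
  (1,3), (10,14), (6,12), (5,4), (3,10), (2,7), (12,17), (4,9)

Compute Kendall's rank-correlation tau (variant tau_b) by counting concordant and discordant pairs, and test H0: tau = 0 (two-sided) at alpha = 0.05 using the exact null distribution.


Step 1: Enumerate the 28 unordered pairs (i,j) with i<j and classify each by sign(x_j-x_i) * sign(y_j-y_i).
  (1,2):dx=+9,dy=+11->C; (1,3):dx=+5,dy=+9->C; (1,4):dx=+4,dy=+1->C; (1,5):dx=+2,dy=+7->C
  (1,6):dx=+1,dy=+4->C; (1,7):dx=+11,dy=+14->C; (1,8):dx=+3,dy=+6->C; (2,3):dx=-4,dy=-2->C
  (2,4):dx=-5,dy=-10->C; (2,5):dx=-7,dy=-4->C; (2,6):dx=-8,dy=-7->C; (2,7):dx=+2,dy=+3->C
  (2,8):dx=-6,dy=-5->C; (3,4):dx=-1,dy=-8->C; (3,5):dx=-3,dy=-2->C; (3,6):dx=-4,dy=-5->C
  (3,7):dx=+6,dy=+5->C; (3,8):dx=-2,dy=-3->C; (4,5):dx=-2,dy=+6->D; (4,6):dx=-3,dy=+3->D
  (4,7):dx=+7,dy=+13->C; (4,8):dx=-1,dy=+5->D; (5,6):dx=-1,dy=-3->C; (5,7):dx=+9,dy=+7->C
  (5,8):dx=+1,dy=-1->D; (6,7):dx=+10,dy=+10->C; (6,8):dx=+2,dy=+2->C; (7,8):dx=-8,dy=-8->C
Step 2: C = 24, D = 4, total pairs = 28.
Step 3: tau = (C - D)/(n(n-1)/2) = (24 - 4)/28 = 0.714286.
Step 4: Exact two-sided p-value (enumerate n! = 40320 permutations of y under H0): p = 0.014137.
Step 5: alpha = 0.05. reject H0.

tau_b = 0.7143 (C=24, D=4), p = 0.014137, reject H0.


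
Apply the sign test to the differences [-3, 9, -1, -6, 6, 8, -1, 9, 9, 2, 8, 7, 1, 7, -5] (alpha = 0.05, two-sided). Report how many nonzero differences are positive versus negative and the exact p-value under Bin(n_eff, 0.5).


Step 1: Discard zero differences. Original n = 15; n_eff = number of nonzero differences = 15.
Nonzero differences (with sign): -3, +9, -1, -6, +6, +8, -1, +9, +9, +2, +8, +7, +1, +7, -5
Step 2: Count signs: positive = 10, negative = 5.
Step 3: Under H0: P(positive) = 0.5, so the number of positives S ~ Bin(15, 0.5).
Step 4: Two-sided exact p-value = sum of Bin(15,0.5) probabilities at or below the observed probability = 0.301758.
Step 5: alpha = 0.05. fail to reject H0.

n_eff = 15, pos = 10, neg = 5, p = 0.301758, fail to reject H0.


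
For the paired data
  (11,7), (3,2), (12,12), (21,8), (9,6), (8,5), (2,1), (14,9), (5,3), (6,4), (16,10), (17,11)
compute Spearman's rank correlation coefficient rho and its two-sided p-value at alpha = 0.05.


Step 1: Rank x and y separately (midranks; no ties here).
rank(x): 11->7, 3->2, 12->8, 21->12, 9->6, 8->5, 2->1, 14->9, 5->3, 6->4, 16->10, 17->11
rank(y): 7->7, 2->2, 12->12, 8->8, 6->6, 5->5, 1->1, 9->9, 3->3, 4->4, 10->10, 11->11
Step 2: d_i = R_x(i) - R_y(i); compute d_i^2.
  (7-7)^2=0, (2-2)^2=0, (8-12)^2=16, (12-8)^2=16, (6-6)^2=0, (5-5)^2=0, (1-1)^2=0, (9-9)^2=0, (3-3)^2=0, (4-4)^2=0, (10-10)^2=0, (11-11)^2=0
sum(d^2) = 32.
Step 3: rho = 1 - 6*32 / (12*(12^2 - 1)) = 1 - 192/1716 = 0.888112.
Step 4: Under H0, t = rho * sqrt((n-2)/(1-rho^2)) = 6.1103 ~ t(10).
Step 5: Two-sided p-value from the t-distribution with 10 df = 0.000114.
Step 6: alpha = 0.05. reject H0.

rho = 0.8881, p = 0.000114, reject H0 at alpha = 0.05.


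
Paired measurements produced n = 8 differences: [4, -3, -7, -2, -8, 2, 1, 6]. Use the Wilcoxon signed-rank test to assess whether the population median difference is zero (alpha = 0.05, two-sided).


Step 1: Drop any zero differences (none here) and take |d_i|.
|d| = [4, 3, 7, 2, 8, 2, 1, 6]
Step 2: Midrank |d_i| (ties get averaged ranks).
ranks: |4|->5, |3|->4, |7|->7, |2|->2.5, |8|->8, |2|->2.5, |1|->1, |6|->6
Step 3: Attach original signs; sum ranks with positive sign and with negative sign.
W+ = 5 + 2.5 + 1 + 6 = 14.5
W- = 4 + 7 + 2.5 + 8 = 21.5
(Check: W+ + W- = 36 should equal n(n+1)/2 = 36.)
Step 4: Test statistic W = min(W+, W-) = 14.5.
Step 5: Ties in |d|, so use the tie-corrected normal approximation.
        E[W] = n(n+1)/4 = 8*9/4 = 18.
        Tie groups: |d|=2 (t=2); sum(t^3 - t) = 6.
        Var[W] = n(n+1)(2n+1)/24 - sum(t^3-t)/48 = 1224/24 - 6/48 = 50.875.
        z = (W - E[W]) / sqrt(Var[W]) = (14.5 - 18) / 7.1327 = -0.4907.
        Two-sided p = 2*Phi(z) = 0.623639.
Step 6: alpha = 0.05. fail to reject H0.

W+ = 14.5, W- = 21.5, W = min = 14.5, p = 0.623639, fail to reject H0.


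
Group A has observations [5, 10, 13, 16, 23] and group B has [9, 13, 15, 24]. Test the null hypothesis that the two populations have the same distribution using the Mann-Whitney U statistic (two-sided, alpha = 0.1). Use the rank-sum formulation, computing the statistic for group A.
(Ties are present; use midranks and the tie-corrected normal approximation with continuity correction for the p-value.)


Step 1: Combine and sort all 9 observations; assign midranks.
sorted (value, group): (5,X), (9,Y), (10,X), (13,X), (13,Y), (15,Y), (16,X), (23,X), (24,Y)
ranks: 5->1, 9->2, 10->3, 13->4.5, 13->4.5, 15->6, 16->7, 23->8, 24->9
Step 2: Rank sum for X: R1 = 1 + 3 + 4.5 + 7 + 8 = 23.5.
Step 3: U_X = R1 - n1(n1+1)/2 = 23.5 - 5*6/2 = 23.5 - 15 = 8.5.
       U_Y = n1*n2 - U_X = 20 - 8.5 = 11.5.
Step 4: Ties are present, so use the tie-corrected normal approximation (with continuity correction) for the p-value.
Step 5: p-value = 0.805701; compare to alpha = 0.1. fail to reject H0.

U_X = 8.5, p = 0.805701, fail to reject H0 at alpha = 0.1.


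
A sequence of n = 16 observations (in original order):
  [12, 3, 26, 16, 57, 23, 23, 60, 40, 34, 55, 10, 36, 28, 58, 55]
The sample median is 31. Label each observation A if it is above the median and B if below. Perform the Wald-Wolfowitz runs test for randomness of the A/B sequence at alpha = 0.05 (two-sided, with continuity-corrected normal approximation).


Step 1: Compute median = 31; label A = above, B = below.
Labels in order: BBBBABBAAAABABAA  (n_A = 8, n_B = 8)
Step 2: Count runs R = 8.
Step 3: Under H0 (random ordering), E[R] = 2*n_A*n_B/(n_A+n_B) + 1 = 2*8*8/16 + 1 = 9.0000.
        Var[R] = 2*n_A*n_B*(2*n_A*n_B - n_A - n_B) / ((n_A+n_B)^2 * (n_A+n_B-1)) = 14336/3840 = 3.7333.
        SD[R] = 1.9322.
Step 4: Continuity-corrected z = (R + 0.5 - E[R]) / SD[R] = (8 + 0.5 - 9.0000) / 1.9322 = -0.2588.
Step 5: Two-sided p-value via normal approximation = 2*(1 - Phi(|z|)) = 0.795809.
Step 6: alpha = 0.05. fail to reject H0.

R = 8, z = -0.2588, p = 0.795809, fail to reject H0.


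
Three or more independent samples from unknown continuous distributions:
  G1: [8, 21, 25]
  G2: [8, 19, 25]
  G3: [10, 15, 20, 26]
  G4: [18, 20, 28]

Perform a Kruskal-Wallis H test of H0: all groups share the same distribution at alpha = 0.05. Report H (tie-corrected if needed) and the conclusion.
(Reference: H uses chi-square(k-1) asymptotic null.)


Step 1: Combine all N = 13 observations and assign midranks.
sorted (value, group, rank): (8,G1,1.5), (8,G2,1.5), (10,G3,3), (15,G3,4), (18,G4,5), (19,G2,6), (20,G3,7.5), (20,G4,7.5), (21,G1,9), (25,G1,10.5), (25,G2,10.5), (26,G3,12), (28,G4,13)
Step 2: Sum ranks within each group.
R_1 = 21 (n_1 = 3)
R_2 = 18 (n_2 = 3)
R_3 = 26.5 (n_3 = 4)
R_4 = 25.5 (n_4 = 3)
Step 3: H = 12/(N(N+1)) * sum(R_i^2/n_i) - 3(N+1)
     = 12/(13*14) * (21^2/3 + 18^2/3 + 26.5^2/4 + 25.5^2/3) - 3*14
     = 0.065934 * 647.312 - 42
     = 0.679945.
Step 4: Ties present; correction factor C = 1 - 18/(13^3 - 13) = 0.991758. Corrected H = 0.679945 / 0.991758 = 0.685596.
Step 5: Under H0, H ~ chi^2(3); p-value = 0.876587.
Step 6: alpha = 0.05. fail to reject H0.

H = 0.6856, df = 3, p = 0.876587, fail to reject H0.


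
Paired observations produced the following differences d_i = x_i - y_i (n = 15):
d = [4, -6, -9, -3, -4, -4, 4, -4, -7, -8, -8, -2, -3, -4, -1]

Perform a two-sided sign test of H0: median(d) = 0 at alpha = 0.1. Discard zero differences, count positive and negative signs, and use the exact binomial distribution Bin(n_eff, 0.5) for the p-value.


Step 1: Discard zero differences. Original n = 15; n_eff = number of nonzero differences = 15.
Nonzero differences (with sign): +4, -6, -9, -3, -4, -4, +4, -4, -7, -8, -8, -2, -3, -4, -1
Step 2: Count signs: positive = 2, negative = 13.
Step 3: Under H0: P(positive) = 0.5, so the number of positives S ~ Bin(15, 0.5).
Step 4: Two-sided exact p-value = sum of Bin(15,0.5) probabilities at or below the observed probability = 0.007385.
Step 5: alpha = 0.1. reject H0.

n_eff = 15, pos = 2, neg = 13, p = 0.007385, reject H0.


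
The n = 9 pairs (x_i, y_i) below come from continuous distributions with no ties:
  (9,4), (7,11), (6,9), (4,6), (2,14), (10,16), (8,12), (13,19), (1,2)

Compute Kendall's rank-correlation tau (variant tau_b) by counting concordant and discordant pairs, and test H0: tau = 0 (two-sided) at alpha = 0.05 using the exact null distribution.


Step 1: Enumerate the 36 unordered pairs (i,j) with i<j and classify each by sign(x_j-x_i) * sign(y_j-y_i).
  (1,2):dx=-2,dy=+7->D; (1,3):dx=-3,dy=+5->D; (1,4):dx=-5,dy=+2->D; (1,5):dx=-7,dy=+10->D
  (1,6):dx=+1,dy=+12->C; (1,7):dx=-1,dy=+8->D; (1,8):dx=+4,dy=+15->C; (1,9):dx=-8,dy=-2->C
  (2,3):dx=-1,dy=-2->C; (2,4):dx=-3,dy=-5->C; (2,5):dx=-5,dy=+3->D; (2,6):dx=+3,dy=+5->C
  (2,7):dx=+1,dy=+1->C; (2,8):dx=+6,dy=+8->C; (2,9):dx=-6,dy=-9->C; (3,4):dx=-2,dy=-3->C
  (3,5):dx=-4,dy=+5->D; (3,6):dx=+4,dy=+7->C; (3,7):dx=+2,dy=+3->C; (3,8):dx=+7,dy=+10->C
  (3,9):dx=-5,dy=-7->C; (4,5):dx=-2,dy=+8->D; (4,6):dx=+6,dy=+10->C; (4,7):dx=+4,dy=+6->C
  (4,8):dx=+9,dy=+13->C; (4,9):dx=-3,dy=-4->C; (5,6):dx=+8,dy=+2->C; (5,7):dx=+6,dy=-2->D
  (5,8):dx=+11,dy=+5->C; (5,9):dx=-1,dy=-12->C; (6,7):dx=-2,dy=-4->C; (6,8):dx=+3,dy=+3->C
  (6,9):dx=-9,dy=-14->C; (7,8):dx=+5,dy=+7->C; (7,9):dx=-7,dy=-10->C; (8,9):dx=-12,dy=-17->C
Step 2: C = 27, D = 9, total pairs = 36.
Step 3: tau = (C - D)/(n(n-1)/2) = (27 - 9)/36 = 0.500000.
Step 4: Exact two-sided p-value (enumerate n! = 362880 permutations of y under H0): p = 0.075176.
Step 5: alpha = 0.05. fail to reject H0.

tau_b = 0.5000 (C=27, D=9), p = 0.075176, fail to reject H0.


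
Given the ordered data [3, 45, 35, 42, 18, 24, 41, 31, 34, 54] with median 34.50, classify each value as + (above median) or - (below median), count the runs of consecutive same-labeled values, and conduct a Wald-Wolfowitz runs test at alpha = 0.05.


Step 1: Compute median = 34.50; label A = above, B = below.
Labels in order: BAAABBABBA  (n_A = 5, n_B = 5)
Step 2: Count runs R = 6.
Step 3: Under H0 (random ordering), E[R] = 2*n_A*n_B/(n_A+n_B) + 1 = 2*5*5/10 + 1 = 6.0000.
        Var[R] = 2*n_A*n_B*(2*n_A*n_B - n_A - n_B) / ((n_A+n_B)^2 * (n_A+n_B-1)) = 2000/900 = 2.2222.
        SD[R] = 1.4907.
Step 4: R = E[R], so z = 0 with no continuity correction.
Step 5: Two-sided p-value via normal approximation = 2*(1 - Phi(|z|)) = 1.000000.
Step 6: alpha = 0.05. fail to reject H0.

R = 6, z = 0.0000, p = 1.000000, fail to reject H0.


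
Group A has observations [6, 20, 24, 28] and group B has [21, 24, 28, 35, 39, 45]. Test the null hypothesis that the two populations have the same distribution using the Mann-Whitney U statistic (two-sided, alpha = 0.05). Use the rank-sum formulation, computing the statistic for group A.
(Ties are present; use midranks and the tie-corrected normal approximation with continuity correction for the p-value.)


Step 1: Combine and sort all 10 observations; assign midranks.
sorted (value, group): (6,X), (20,X), (21,Y), (24,X), (24,Y), (28,X), (28,Y), (35,Y), (39,Y), (45,Y)
ranks: 6->1, 20->2, 21->3, 24->4.5, 24->4.5, 28->6.5, 28->6.5, 35->8, 39->9, 45->10
Step 2: Rank sum for X: R1 = 1 + 2 + 4.5 + 6.5 = 14.
Step 3: U_X = R1 - n1(n1+1)/2 = 14 - 4*5/2 = 14 - 10 = 4.
       U_Y = n1*n2 - U_X = 24 - 4 = 20.
Step 4: Ties are present, so use the tie-corrected normal approximation (with continuity correction) for the p-value.
Step 5: p-value = 0.107663; compare to alpha = 0.05. fail to reject H0.

U_X = 4, p = 0.107663, fail to reject H0 at alpha = 0.05.


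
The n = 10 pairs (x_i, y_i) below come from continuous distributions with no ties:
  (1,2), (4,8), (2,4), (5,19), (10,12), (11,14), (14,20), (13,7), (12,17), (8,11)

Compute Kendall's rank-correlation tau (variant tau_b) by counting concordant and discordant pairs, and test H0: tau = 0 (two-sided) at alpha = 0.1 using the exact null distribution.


Step 1: Enumerate the 45 unordered pairs (i,j) with i<j and classify each by sign(x_j-x_i) * sign(y_j-y_i).
  (1,2):dx=+3,dy=+6->C; (1,3):dx=+1,dy=+2->C; (1,4):dx=+4,dy=+17->C; (1,5):dx=+9,dy=+10->C
  (1,6):dx=+10,dy=+12->C; (1,7):dx=+13,dy=+18->C; (1,8):dx=+12,dy=+5->C; (1,9):dx=+11,dy=+15->C
  (1,10):dx=+7,dy=+9->C; (2,3):dx=-2,dy=-4->C; (2,4):dx=+1,dy=+11->C; (2,5):dx=+6,dy=+4->C
  (2,6):dx=+7,dy=+6->C; (2,7):dx=+10,dy=+12->C; (2,8):dx=+9,dy=-1->D; (2,9):dx=+8,dy=+9->C
  (2,10):dx=+4,dy=+3->C; (3,4):dx=+3,dy=+15->C; (3,5):dx=+8,dy=+8->C; (3,6):dx=+9,dy=+10->C
  (3,7):dx=+12,dy=+16->C; (3,8):dx=+11,dy=+3->C; (3,9):dx=+10,dy=+13->C; (3,10):dx=+6,dy=+7->C
  (4,5):dx=+5,dy=-7->D; (4,6):dx=+6,dy=-5->D; (4,7):dx=+9,dy=+1->C; (4,8):dx=+8,dy=-12->D
  (4,9):dx=+7,dy=-2->D; (4,10):dx=+3,dy=-8->D; (5,6):dx=+1,dy=+2->C; (5,7):dx=+4,dy=+8->C
  (5,8):dx=+3,dy=-5->D; (5,9):dx=+2,dy=+5->C; (5,10):dx=-2,dy=-1->C; (6,7):dx=+3,dy=+6->C
  (6,8):dx=+2,dy=-7->D; (6,9):dx=+1,dy=+3->C; (6,10):dx=-3,dy=-3->C; (7,8):dx=-1,dy=-13->C
  (7,9):dx=-2,dy=-3->C; (7,10):dx=-6,dy=-9->C; (8,9):dx=-1,dy=+10->D; (8,10):dx=-5,dy=+4->D
  (9,10):dx=-4,dy=-6->C
Step 2: C = 35, D = 10, total pairs = 45.
Step 3: tau = (C - D)/(n(n-1)/2) = (35 - 10)/45 = 0.555556.
Step 4: Exact two-sided p-value (enumerate n! = 3628800 permutations of y under H0): p = 0.028609.
Step 5: alpha = 0.1. reject H0.

tau_b = 0.5556 (C=35, D=10), p = 0.028609, reject H0.
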